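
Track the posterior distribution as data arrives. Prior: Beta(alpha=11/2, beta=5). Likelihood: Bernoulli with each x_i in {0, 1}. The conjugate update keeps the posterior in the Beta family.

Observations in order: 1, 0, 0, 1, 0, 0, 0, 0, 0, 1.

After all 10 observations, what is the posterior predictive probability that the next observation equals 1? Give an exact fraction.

17/41

obs 1: x=1 → posterior Beta(13/2, 5)
obs 2: x=0 → posterior Beta(13/2, 6)
obs 3: x=0 → posterior Beta(13/2, 7)
obs 4: x=1 → posterior Beta(15/2, 7)
obs 5: x=0 → posterior Beta(15/2, 8)
obs 6: x=0 → posterior Beta(15/2, 9)
obs 7: x=0 → posterior Beta(15/2, 10)
obs 8: x=0 → posterior Beta(15/2, 11)
obs 9: x=0 → posterior Beta(15/2, 12)
obs 10: x=1 → posterior Beta(17/2, 12)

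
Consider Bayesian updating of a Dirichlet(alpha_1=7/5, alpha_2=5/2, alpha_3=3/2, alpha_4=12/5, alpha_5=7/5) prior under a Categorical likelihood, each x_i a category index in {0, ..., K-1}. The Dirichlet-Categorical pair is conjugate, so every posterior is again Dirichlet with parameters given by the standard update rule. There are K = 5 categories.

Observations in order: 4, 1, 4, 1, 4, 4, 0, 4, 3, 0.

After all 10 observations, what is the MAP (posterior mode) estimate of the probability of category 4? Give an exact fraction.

obs 1: x=4 → posterior Dirichlet(7/5, 5/2, 3/2, 12/5, 12/5)
obs 2: x=1 → posterior Dirichlet(7/5, 7/2, 3/2, 12/5, 12/5)
obs 3: x=4 → posterior Dirichlet(7/5, 7/2, 3/2, 12/5, 17/5)
obs 4: x=1 → posterior Dirichlet(7/5, 9/2, 3/2, 12/5, 17/5)
obs 5: x=4 → posterior Dirichlet(7/5, 9/2, 3/2, 12/5, 22/5)
obs 6: x=4 → posterior Dirichlet(7/5, 9/2, 3/2, 12/5, 27/5)
obs 7: x=0 → posterior Dirichlet(12/5, 9/2, 3/2, 12/5, 27/5)
obs 8: x=4 → posterior Dirichlet(12/5, 9/2, 3/2, 12/5, 32/5)
obs 9: x=3 → posterior Dirichlet(12/5, 9/2, 3/2, 17/5, 32/5)
obs 10: x=0 → posterior Dirichlet(17/5, 9/2, 3/2, 17/5, 32/5)

27/71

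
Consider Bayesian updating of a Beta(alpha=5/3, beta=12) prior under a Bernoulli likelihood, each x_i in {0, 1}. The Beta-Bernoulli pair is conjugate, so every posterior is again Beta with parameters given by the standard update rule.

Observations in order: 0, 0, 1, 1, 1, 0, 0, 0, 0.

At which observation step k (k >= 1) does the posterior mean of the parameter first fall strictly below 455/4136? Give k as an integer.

obs 1: x=0 → posterior Beta(5/3, 13)
obs 2: x=0 → posterior Beta(5/3, 14)
obs 3: x=1 → posterior Beta(8/3, 14)
obs 4: x=1 → posterior Beta(11/3, 14)
obs 5: x=1 → posterior Beta(14/3, 14)
obs 6: x=0 → posterior Beta(14/3, 15)
obs 7: x=0 → posterior Beta(14/3, 16)
obs 8: x=0 → posterior Beta(14/3, 17)
obs 9: x=0 → posterior Beta(14/3, 18)

k = 2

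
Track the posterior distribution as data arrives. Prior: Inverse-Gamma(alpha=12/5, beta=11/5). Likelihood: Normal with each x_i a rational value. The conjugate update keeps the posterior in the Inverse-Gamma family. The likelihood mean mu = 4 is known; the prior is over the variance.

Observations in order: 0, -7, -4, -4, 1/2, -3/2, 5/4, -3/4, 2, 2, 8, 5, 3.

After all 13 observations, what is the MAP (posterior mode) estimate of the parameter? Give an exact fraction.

4907/264

obs 1: x=0 → posterior Inverse-Gamma(29/10, 51/5)
obs 2: x=-7 → posterior Inverse-Gamma(17/5, 707/10)
obs 3: x=-4 → posterior Inverse-Gamma(39/10, 1027/10)
obs 4: x=-4 → posterior Inverse-Gamma(22/5, 1347/10)
obs 5: x=1/2 → posterior Inverse-Gamma(49/10, 5633/40)
obs 6: x=-3/2 → posterior Inverse-Gamma(27/5, 3119/20)
obs 7: x=5/4 → posterior Inverse-Gamma(59/10, 25557/160)
obs 8: x=-3/4 → posterior Inverse-Gamma(32/5, 13681/80)
obs 9: x=2 → posterior Inverse-Gamma(69/10, 13841/80)
obs 10: x=2 → posterior Inverse-Gamma(37/5, 14001/80)
obs 11: x=8 → posterior Inverse-Gamma(79/10, 14641/80)
obs 12: x=5 → posterior Inverse-Gamma(42/5, 14681/80)
obs 13: x=3 → posterior Inverse-Gamma(89/10, 14721/80)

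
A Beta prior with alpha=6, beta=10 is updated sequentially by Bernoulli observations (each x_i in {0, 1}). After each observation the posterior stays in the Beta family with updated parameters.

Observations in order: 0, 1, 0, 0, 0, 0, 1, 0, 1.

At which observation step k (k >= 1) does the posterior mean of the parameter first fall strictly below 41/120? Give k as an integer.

obs 1: x=0 → posterior Beta(6, 11)
obs 2: x=1 → posterior Beta(7, 11)
obs 3: x=0 → posterior Beta(7, 12)
obs 4: x=0 → posterior Beta(7, 13)
obs 5: x=0 → posterior Beta(7, 14)
obs 6: x=0 → posterior Beta(7, 15)
obs 7: x=1 → posterior Beta(8, 15)
obs 8: x=0 → posterior Beta(8, 16)
obs 9: x=1 → posterior Beta(9, 16)

k = 5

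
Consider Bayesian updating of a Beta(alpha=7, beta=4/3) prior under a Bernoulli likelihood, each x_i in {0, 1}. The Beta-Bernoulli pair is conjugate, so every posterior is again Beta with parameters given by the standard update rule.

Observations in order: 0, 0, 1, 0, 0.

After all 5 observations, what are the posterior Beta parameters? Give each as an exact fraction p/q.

obs 1: x=0 → posterior Beta(7, 7/3)
obs 2: x=0 → posterior Beta(7, 10/3)
obs 3: x=1 → posterior Beta(8, 10/3)
obs 4: x=0 → posterior Beta(8, 13/3)
obs 5: x=0 → posterior Beta(8, 16/3)

alpha=8, beta=16/3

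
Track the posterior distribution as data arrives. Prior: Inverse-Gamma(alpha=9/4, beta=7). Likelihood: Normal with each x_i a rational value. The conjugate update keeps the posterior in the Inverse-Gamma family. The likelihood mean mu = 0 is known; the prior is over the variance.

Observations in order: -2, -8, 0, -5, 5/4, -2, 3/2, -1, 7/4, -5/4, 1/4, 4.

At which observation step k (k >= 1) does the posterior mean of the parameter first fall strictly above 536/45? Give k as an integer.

k = 2

obs 1: x=-2 → posterior Inverse-Gamma(11/4, 9)
obs 2: x=-8 → posterior Inverse-Gamma(13/4, 41)
obs 3: x=0 → posterior Inverse-Gamma(15/4, 41)
obs 4: x=-5 → posterior Inverse-Gamma(17/4, 107/2)
obs 5: x=5/4 → posterior Inverse-Gamma(19/4, 1737/32)
obs 6: x=-2 → posterior Inverse-Gamma(21/4, 1801/32)
obs 7: x=3/2 → posterior Inverse-Gamma(23/4, 1837/32)
obs 8: x=-1 → posterior Inverse-Gamma(25/4, 1853/32)
obs 9: x=7/4 → posterior Inverse-Gamma(27/4, 951/16)
obs 10: x=-5/4 → posterior Inverse-Gamma(29/4, 1927/32)
obs 11: x=1/4 → posterior Inverse-Gamma(31/4, 241/4)
obs 12: x=4 → posterior Inverse-Gamma(33/4, 273/4)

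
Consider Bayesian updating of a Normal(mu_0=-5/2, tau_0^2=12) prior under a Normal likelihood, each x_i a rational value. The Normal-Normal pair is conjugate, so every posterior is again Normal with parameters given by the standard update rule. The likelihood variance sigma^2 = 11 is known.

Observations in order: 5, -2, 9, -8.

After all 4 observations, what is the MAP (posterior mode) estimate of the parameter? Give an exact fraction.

obs 1: x=5 → posterior Normal(65/46, 132/23)
obs 2: x=-2 → posterior Normal(17/70, 132/35)
obs 3: x=9 → posterior Normal(233/94, 132/47)
obs 4: x=-8 → posterior Normal(41/118, 132/59)

41/118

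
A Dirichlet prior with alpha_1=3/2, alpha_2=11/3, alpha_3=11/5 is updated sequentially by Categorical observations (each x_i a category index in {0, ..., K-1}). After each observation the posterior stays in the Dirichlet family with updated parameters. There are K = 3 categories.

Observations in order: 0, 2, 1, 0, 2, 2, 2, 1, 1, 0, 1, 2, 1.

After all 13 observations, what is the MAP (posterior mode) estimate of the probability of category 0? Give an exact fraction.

105/521

obs 1: x=0 → posterior Dirichlet(5/2, 11/3, 11/5)
obs 2: x=2 → posterior Dirichlet(5/2, 11/3, 16/5)
obs 3: x=1 → posterior Dirichlet(5/2, 14/3, 16/5)
obs 4: x=0 → posterior Dirichlet(7/2, 14/3, 16/5)
obs 5: x=2 → posterior Dirichlet(7/2, 14/3, 21/5)
obs 6: x=2 → posterior Dirichlet(7/2, 14/3, 26/5)
obs 7: x=2 → posterior Dirichlet(7/2, 14/3, 31/5)
obs 8: x=1 → posterior Dirichlet(7/2, 17/3, 31/5)
obs 9: x=1 → posterior Dirichlet(7/2, 20/3, 31/5)
obs 10: x=0 → posterior Dirichlet(9/2, 20/3, 31/5)
obs 11: x=1 → posterior Dirichlet(9/2, 23/3, 31/5)
obs 12: x=2 → posterior Dirichlet(9/2, 23/3, 36/5)
obs 13: x=1 → posterior Dirichlet(9/2, 26/3, 36/5)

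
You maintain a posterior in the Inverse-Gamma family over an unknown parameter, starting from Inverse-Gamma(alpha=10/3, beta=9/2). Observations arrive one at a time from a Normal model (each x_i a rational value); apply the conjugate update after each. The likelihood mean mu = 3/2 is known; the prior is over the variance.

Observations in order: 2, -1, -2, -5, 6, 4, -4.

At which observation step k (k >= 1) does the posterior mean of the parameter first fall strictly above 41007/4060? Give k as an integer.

k = 7

obs 1: x=2 → posterior Inverse-Gamma(23/6, 37/8)
obs 2: x=-1 → posterior Inverse-Gamma(13/3, 31/4)
obs 3: x=-2 → posterior Inverse-Gamma(29/6, 111/8)
obs 4: x=-5 → posterior Inverse-Gamma(16/3, 35)
obs 5: x=6 → posterior Inverse-Gamma(35/6, 361/8)
obs 6: x=4 → posterior Inverse-Gamma(19/3, 193/4)
obs 7: x=-4 → posterior Inverse-Gamma(41/6, 507/8)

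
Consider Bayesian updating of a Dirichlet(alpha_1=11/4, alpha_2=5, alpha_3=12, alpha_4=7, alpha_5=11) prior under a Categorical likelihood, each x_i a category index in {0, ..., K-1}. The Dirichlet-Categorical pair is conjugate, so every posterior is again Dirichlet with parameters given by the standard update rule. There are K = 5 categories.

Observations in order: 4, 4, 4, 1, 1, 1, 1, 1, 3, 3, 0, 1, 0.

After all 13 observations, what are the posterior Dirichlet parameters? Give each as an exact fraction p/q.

alpha_1=19/4, alpha_2=11, alpha_3=12, alpha_4=9, alpha_5=14

obs 1: x=4 → posterior Dirichlet(11/4, 5, 12, 7, 12)
obs 2: x=4 → posterior Dirichlet(11/4, 5, 12, 7, 13)
obs 3: x=4 → posterior Dirichlet(11/4, 5, 12, 7, 14)
obs 4: x=1 → posterior Dirichlet(11/4, 6, 12, 7, 14)
obs 5: x=1 → posterior Dirichlet(11/4, 7, 12, 7, 14)
obs 6: x=1 → posterior Dirichlet(11/4, 8, 12, 7, 14)
obs 7: x=1 → posterior Dirichlet(11/4, 9, 12, 7, 14)
obs 8: x=1 → posterior Dirichlet(11/4, 10, 12, 7, 14)
obs 9: x=3 → posterior Dirichlet(11/4, 10, 12, 8, 14)
obs 10: x=3 → posterior Dirichlet(11/4, 10, 12, 9, 14)
obs 11: x=0 → posterior Dirichlet(15/4, 10, 12, 9, 14)
obs 12: x=1 → posterior Dirichlet(15/4, 11, 12, 9, 14)
obs 13: x=0 → posterior Dirichlet(19/4, 11, 12, 9, 14)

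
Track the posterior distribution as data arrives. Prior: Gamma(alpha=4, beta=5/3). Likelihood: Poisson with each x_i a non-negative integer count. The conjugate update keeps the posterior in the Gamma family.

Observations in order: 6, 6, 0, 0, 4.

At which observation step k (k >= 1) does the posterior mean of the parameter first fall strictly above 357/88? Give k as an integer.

k = 2

obs 1: x=6 → posterior Gamma(10, 8/3)
obs 2: x=6 → posterior Gamma(16, 11/3)
obs 3: x=0 → posterior Gamma(16, 14/3)
obs 4: x=0 → posterior Gamma(16, 17/3)
obs 5: x=4 → posterior Gamma(20, 20/3)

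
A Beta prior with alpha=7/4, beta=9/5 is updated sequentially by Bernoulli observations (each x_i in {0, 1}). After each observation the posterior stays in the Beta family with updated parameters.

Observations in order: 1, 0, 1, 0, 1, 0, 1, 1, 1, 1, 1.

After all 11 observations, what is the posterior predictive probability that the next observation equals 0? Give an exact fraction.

32/97

obs 1: x=1 → posterior Beta(11/4, 9/5)
obs 2: x=0 → posterior Beta(11/4, 14/5)
obs 3: x=1 → posterior Beta(15/4, 14/5)
obs 4: x=0 → posterior Beta(15/4, 19/5)
obs 5: x=1 → posterior Beta(19/4, 19/5)
obs 6: x=0 → posterior Beta(19/4, 24/5)
obs 7: x=1 → posterior Beta(23/4, 24/5)
obs 8: x=1 → posterior Beta(27/4, 24/5)
obs 9: x=1 → posterior Beta(31/4, 24/5)
obs 10: x=1 → posterior Beta(35/4, 24/5)
obs 11: x=1 → posterior Beta(39/4, 24/5)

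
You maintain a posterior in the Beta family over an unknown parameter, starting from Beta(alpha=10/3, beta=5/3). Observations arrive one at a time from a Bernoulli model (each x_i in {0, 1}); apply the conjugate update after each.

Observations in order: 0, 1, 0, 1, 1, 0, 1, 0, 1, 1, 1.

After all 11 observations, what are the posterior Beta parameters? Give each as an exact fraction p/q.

obs 1: x=0 → posterior Beta(10/3, 8/3)
obs 2: x=1 → posterior Beta(13/3, 8/3)
obs 3: x=0 → posterior Beta(13/3, 11/3)
obs 4: x=1 → posterior Beta(16/3, 11/3)
obs 5: x=1 → posterior Beta(19/3, 11/3)
obs 6: x=0 → posterior Beta(19/3, 14/3)
obs 7: x=1 → posterior Beta(22/3, 14/3)
obs 8: x=0 → posterior Beta(22/3, 17/3)
obs 9: x=1 → posterior Beta(25/3, 17/3)
obs 10: x=1 → posterior Beta(28/3, 17/3)
obs 11: x=1 → posterior Beta(31/3, 17/3)

alpha=31/3, beta=17/3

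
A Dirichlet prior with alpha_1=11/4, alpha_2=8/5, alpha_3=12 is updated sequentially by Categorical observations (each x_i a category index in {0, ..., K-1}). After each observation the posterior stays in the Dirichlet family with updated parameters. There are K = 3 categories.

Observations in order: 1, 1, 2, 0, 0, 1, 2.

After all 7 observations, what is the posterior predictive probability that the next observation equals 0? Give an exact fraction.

obs 1: x=1 → posterior Dirichlet(11/4, 13/5, 12)
obs 2: x=1 → posterior Dirichlet(11/4, 18/5, 12)
obs 3: x=2 → posterior Dirichlet(11/4, 18/5, 13)
obs 4: x=0 → posterior Dirichlet(15/4, 18/5, 13)
obs 5: x=0 → posterior Dirichlet(19/4, 18/5, 13)
obs 6: x=1 → posterior Dirichlet(19/4, 23/5, 13)
obs 7: x=2 → posterior Dirichlet(19/4, 23/5, 14)

95/467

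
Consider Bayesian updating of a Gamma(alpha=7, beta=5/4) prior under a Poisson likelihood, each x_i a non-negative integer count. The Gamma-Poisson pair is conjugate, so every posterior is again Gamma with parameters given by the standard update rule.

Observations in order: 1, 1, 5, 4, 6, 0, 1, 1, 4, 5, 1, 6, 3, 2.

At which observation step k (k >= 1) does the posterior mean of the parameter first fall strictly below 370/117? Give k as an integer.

k = 2

obs 1: x=1 → posterior Gamma(8, 9/4)
obs 2: x=1 → posterior Gamma(9, 13/4)
obs 3: x=5 → posterior Gamma(14, 17/4)
obs 4: x=4 → posterior Gamma(18, 21/4)
obs 5: x=6 → posterior Gamma(24, 25/4)
obs 6: x=0 → posterior Gamma(24, 29/4)
obs 7: x=1 → posterior Gamma(25, 33/4)
obs 8: x=1 → posterior Gamma(26, 37/4)
obs 9: x=4 → posterior Gamma(30, 41/4)
obs 10: x=5 → posterior Gamma(35, 45/4)
obs 11: x=1 → posterior Gamma(36, 49/4)
obs 12: x=6 → posterior Gamma(42, 53/4)
obs 13: x=3 → posterior Gamma(45, 57/4)
obs 14: x=2 → posterior Gamma(47, 61/4)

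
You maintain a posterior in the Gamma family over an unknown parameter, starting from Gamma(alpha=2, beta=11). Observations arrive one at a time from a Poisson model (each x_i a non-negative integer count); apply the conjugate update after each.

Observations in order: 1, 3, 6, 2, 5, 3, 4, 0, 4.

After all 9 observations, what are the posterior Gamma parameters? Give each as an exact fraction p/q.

obs 1: x=1 → posterior Gamma(3, 12)
obs 2: x=3 → posterior Gamma(6, 13)
obs 3: x=6 → posterior Gamma(12, 14)
obs 4: x=2 → posterior Gamma(14, 15)
obs 5: x=5 → posterior Gamma(19, 16)
obs 6: x=3 → posterior Gamma(22, 17)
obs 7: x=4 → posterior Gamma(26, 18)
obs 8: x=0 → posterior Gamma(26, 19)
obs 9: x=4 → posterior Gamma(30, 20)

alpha=30, beta=20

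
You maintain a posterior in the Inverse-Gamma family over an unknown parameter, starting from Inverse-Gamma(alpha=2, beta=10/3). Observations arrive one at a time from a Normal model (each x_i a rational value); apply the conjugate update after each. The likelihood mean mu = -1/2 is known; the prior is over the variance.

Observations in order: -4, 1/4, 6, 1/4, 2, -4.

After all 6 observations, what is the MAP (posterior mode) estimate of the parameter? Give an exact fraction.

1939/288

obs 1: x=-4 → posterior Inverse-Gamma(5/2, 227/24)
obs 2: x=1/4 → posterior Inverse-Gamma(3, 935/96)
obs 3: x=6 → posterior Inverse-Gamma(7/2, 2963/96)
obs 4: x=1/4 → posterior Inverse-Gamma(4, 1495/48)
obs 5: x=2 → posterior Inverse-Gamma(9/2, 1645/48)
obs 6: x=-4 → posterior Inverse-Gamma(5, 1939/48)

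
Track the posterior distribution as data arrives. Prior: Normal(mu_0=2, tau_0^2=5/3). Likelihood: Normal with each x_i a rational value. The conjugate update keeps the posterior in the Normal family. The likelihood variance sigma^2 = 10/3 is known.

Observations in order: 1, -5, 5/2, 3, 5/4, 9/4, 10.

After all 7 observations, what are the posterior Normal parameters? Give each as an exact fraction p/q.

mu_0=19/9, tau_0^2=10/27

obs 1: x=1 → posterior Normal(5/3, 10/9)
obs 2: x=-5 → posterior Normal(0, 5/6)
obs 3: x=5/2 → posterior Normal(1/2, 2/3)
obs 4: x=3 → posterior Normal(11/12, 5/9)
obs 5: x=5/4 → posterior Normal(27/28, 10/21)
obs 6: x=9/4 → posterior Normal(9/8, 5/12)
obs 7: x=10 → posterior Normal(19/9, 10/27)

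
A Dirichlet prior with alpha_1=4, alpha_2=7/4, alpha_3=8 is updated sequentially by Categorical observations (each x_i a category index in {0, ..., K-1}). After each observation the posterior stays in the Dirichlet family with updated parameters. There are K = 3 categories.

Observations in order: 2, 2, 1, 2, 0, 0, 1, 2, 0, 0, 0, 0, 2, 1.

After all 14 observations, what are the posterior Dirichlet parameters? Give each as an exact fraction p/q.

alpha_1=10, alpha_2=19/4, alpha_3=13

obs 1: x=2 → posterior Dirichlet(4, 7/4, 9)
obs 2: x=2 → posterior Dirichlet(4, 7/4, 10)
obs 3: x=1 → posterior Dirichlet(4, 11/4, 10)
obs 4: x=2 → posterior Dirichlet(4, 11/4, 11)
obs 5: x=0 → posterior Dirichlet(5, 11/4, 11)
obs 6: x=0 → posterior Dirichlet(6, 11/4, 11)
obs 7: x=1 → posterior Dirichlet(6, 15/4, 11)
obs 8: x=2 → posterior Dirichlet(6, 15/4, 12)
obs 9: x=0 → posterior Dirichlet(7, 15/4, 12)
obs 10: x=0 → posterior Dirichlet(8, 15/4, 12)
obs 11: x=0 → posterior Dirichlet(9, 15/4, 12)
obs 12: x=0 → posterior Dirichlet(10, 15/4, 12)
obs 13: x=2 → posterior Dirichlet(10, 15/4, 13)
obs 14: x=1 → posterior Dirichlet(10, 19/4, 13)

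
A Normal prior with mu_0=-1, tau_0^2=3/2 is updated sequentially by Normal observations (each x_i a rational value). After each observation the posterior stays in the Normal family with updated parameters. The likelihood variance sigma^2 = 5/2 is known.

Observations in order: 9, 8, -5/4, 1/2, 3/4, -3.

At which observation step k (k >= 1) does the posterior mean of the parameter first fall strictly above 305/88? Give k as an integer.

obs 1: x=9 → posterior Normal(11/4, 15/16)
obs 2: x=8 → posterior Normal(46/11, 15/22)
obs 3: x=-5/4 → posterior Normal(169/56, 15/28)
obs 4: x=1/2 → posterior Normal(175/68, 15/34)
obs 5: x=3/4 → posterior Normal(23/10, 3/8)
obs 6: x=-3 → posterior Normal(37/23, 15/46)

k = 2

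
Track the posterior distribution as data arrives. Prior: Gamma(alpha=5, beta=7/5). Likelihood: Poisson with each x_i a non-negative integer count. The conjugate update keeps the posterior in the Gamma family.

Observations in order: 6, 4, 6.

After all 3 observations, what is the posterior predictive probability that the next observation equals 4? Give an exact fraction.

34356180159774592963037576560640000/202755595904452569706561330872953769

obs 1: x=6 → posterior Gamma(11, 12/5)
obs 2: x=4 → posterior Gamma(15, 17/5)
obs 3: x=6 → posterior Gamma(21, 22/5)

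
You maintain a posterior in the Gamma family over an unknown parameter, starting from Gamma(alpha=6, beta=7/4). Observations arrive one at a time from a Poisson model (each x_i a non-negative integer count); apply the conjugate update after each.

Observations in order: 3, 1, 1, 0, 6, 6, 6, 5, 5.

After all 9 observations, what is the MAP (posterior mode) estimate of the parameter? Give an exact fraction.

obs 1: x=3 → posterior Gamma(9, 11/4)
obs 2: x=1 → posterior Gamma(10, 15/4)
obs 3: x=1 → posterior Gamma(11, 19/4)
obs 4: x=0 → posterior Gamma(11, 23/4)
obs 5: x=6 → posterior Gamma(17, 27/4)
obs 6: x=6 → posterior Gamma(23, 31/4)
obs 7: x=6 → posterior Gamma(29, 35/4)
obs 8: x=5 → posterior Gamma(34, 39/4)
obs 9: x=5 → posterior Gamma(39, 43/4)

152/43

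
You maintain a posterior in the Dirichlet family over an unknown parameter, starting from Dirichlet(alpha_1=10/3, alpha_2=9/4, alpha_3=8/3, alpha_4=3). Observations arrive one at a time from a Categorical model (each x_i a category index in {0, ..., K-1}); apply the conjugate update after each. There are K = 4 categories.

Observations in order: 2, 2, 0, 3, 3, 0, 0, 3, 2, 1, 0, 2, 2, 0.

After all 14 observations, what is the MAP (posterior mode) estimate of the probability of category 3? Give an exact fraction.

obs 1: x=2 → posterior Dirichlet(10/3, 9/4, 11/3, 3)
obs 2: x=2 → posterior Dirichlet(10/3, 9/4, 14/3, 3)
obs 3: x=0 → posterior Dirichlet(13/3, 9/4, 14/3, 3)
obs 4: x=3 → posterior Dirichlet(13/3, 9/4, 14/3, 4)
obs 5: x=3 → posterior Dirichlet(13/3, 9/4, 14/3, 5)
obs 6: x=0 → posterior Dirichlet(16/3, 9/4, 14/3, 5)
obs 7: x=0 → posterior Dirichlet(19/3, 9/4, 14/3, 5)
obs 8: x=3 → posterior Dirichlet(19/3, 9/4, 14/3, 6)
obs 9: x=2 → posterior Dirichlet(19/3, 9/4, 17/3, 6)
obs 10: x=1 → posterior Dirichlet(19/3, 13/4, 17/3, 6)
obs 11: x=0 → posterior Dirichlet(22/3, 13/4, 17/3, 6)
obs 12: x=2 → posterior Dirichlet(22/3, 13/4, 20/3, 6)
obs 13: x=2 → posterior Dirichlet(22/3, 13/4, 23/3, 6)
obs 14: x=0 → posterior Dirichlet(25/3, 13/4, 23/3, 6)

4/17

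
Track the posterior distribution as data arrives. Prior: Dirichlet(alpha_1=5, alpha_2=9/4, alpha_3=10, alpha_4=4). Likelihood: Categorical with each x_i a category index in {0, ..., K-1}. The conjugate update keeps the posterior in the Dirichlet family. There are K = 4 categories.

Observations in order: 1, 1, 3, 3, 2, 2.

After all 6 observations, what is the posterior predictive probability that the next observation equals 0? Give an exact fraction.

20/109

obs 1: x=1 → posterior Dirichlet(5, 13/4, 10, 4)
obs 2: x=1 → posterior Dirichlet(5, 17/4, 10, 4)
obs 3: x=3 → posterior Dirichlet(5, 17/4, 10, 5)
obs 4: x=3 → posterior Dirichlet(5, 17/4, 10, 6)
obs 5: x=2 → posterior Dirichlet(5, 17/4, 11, 6)
obs 6: x=2 → posterior Dirichlet(5, 17/4, 12, 6)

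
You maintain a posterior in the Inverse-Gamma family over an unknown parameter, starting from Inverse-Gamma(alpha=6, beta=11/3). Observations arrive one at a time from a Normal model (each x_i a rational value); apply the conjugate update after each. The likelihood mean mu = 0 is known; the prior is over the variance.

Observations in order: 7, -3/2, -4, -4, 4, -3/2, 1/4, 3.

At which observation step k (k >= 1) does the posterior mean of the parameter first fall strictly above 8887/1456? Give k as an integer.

k = 4

obs 1: x=7 → posterior Inverse-Gamma(13/2, 169/6)
obs 2: x=-3/2 → posterior Inverse-Gamma(7, 703/24)
obs 3: x=-4 → posterior Inverse-Gamma(15/2, 895/24)
obs 4: x=-4 → posterior Inverse-Gamma(8, 1087/24)
obs 5: x=4 → posterior Inverse-Gamma(17/2, 1279/24)
obs 6: x=-3/2 → posterior Inverse-Gamma(9, 653/12)
obs 7: x=1/4 → posterior Inverse-Gamma(19/2, 5227/96)
obs 8: x=3 → posterior Inverse-Gamma(10, 5659/96)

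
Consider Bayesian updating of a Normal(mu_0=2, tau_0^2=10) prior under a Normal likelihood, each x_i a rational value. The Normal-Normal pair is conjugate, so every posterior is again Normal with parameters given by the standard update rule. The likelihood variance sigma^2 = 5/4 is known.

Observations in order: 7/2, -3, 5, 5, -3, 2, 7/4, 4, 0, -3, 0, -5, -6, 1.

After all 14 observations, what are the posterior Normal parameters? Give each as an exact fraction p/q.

mu_0=20/113, tau_0^2=10/113

obs 1: x=7/2 → posterior Normal(10/3, 10/9)
obs 2: x=-3 → posterior Normal(6/17, 10/17)
obs 3: x=5 → posterior Normal(46/25, 2/5)
obs 4: x=5 → posterior Normal(86/33, 10/33)
obs 5: x=-3 → posterior Normal(62/41, 10/41)
obs 6: x=2 → posterior Normal(78/49, 10/49)
obs 7: x=7/4 → posterior Normal(92/57, 10/57)
obs 8: x=4 → posterior Normal(124/65, 2/13)
obs 9: x=0 → posterior Normal(124/73, 10/73)
obs 10: x=-3 → posterior Normal(100/81, 10/81)
obs 11: x=0 → posterior Normal(100/89, 10/89)
obs 12: x=-5 → posterior Normal(60/97, 10/97)
obs 13: x=-6 → posterior Normal(4/35, 2/21)
obs 14: x=1 → posterior Normal(20/113, 10/113)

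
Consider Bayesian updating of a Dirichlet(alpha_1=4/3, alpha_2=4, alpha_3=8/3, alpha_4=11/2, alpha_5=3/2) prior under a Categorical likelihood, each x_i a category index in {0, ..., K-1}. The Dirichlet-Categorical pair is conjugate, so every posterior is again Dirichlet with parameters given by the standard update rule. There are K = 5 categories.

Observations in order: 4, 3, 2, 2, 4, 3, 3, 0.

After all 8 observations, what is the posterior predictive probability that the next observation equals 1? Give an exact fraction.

obs 1: x=4 → posterior Dirichlet(4/3, 4, 8/3, 11/2, 5/2)
obs 2: x=3 → posterior Dirichlet(4/3, 4, 8/3, 13/2, 5/2)
obs 3: x=2 → posterior Dirichlet(4/3, 4, 11/3, 13/2, 5/2)
obs 4: x=2 → posterior Dirichlet(4/3, 4, 14/3, 13/2, 5/2)
obs 5: x=4 → posterior Dirichlet(4/3, 4, 14/3, 13/2, 7/2)
obs 6: x=3 → posterior Dirichlet(4/3, 4, 14/3, 15/2, 7/2)
obs 7: x=3 → posterior Dirichlet(4/3, 4, 14/3, 17/2, 7/2)
obs 8: x=0 → posterior Dirichlet(7/3, 4, 14/3, 17/2, 7/2)

4/23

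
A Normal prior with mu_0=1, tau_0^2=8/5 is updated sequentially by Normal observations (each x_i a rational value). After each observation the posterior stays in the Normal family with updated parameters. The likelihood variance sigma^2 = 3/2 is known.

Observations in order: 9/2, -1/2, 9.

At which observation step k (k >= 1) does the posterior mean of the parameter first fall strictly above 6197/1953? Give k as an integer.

k = 3

obs 1: x=9/2 → posterior Normal(87/31, 24/31)
obs 2: x=-1/2 → posterior Normal(79/47, 24/47)
obs 3: x=9 → posterior Normal(223/63, 8/21)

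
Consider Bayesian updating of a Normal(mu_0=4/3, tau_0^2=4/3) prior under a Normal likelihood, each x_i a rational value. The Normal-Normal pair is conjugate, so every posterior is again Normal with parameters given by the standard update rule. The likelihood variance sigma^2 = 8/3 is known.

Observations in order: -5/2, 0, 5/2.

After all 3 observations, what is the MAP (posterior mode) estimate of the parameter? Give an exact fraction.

obs 1: x=-5/2 → posterior Normal(1/18, 8/9)
obs 2: x=0 → posterior Normal(1/24, 2/3)
obs 3: x=5/2 → posterior Normal(8/15, 8/15)

8/15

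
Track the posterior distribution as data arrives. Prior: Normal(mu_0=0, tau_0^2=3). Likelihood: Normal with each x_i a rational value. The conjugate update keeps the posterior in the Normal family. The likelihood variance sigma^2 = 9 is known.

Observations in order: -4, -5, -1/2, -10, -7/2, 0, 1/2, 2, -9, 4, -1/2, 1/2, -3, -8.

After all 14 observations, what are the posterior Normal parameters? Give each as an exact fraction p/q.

mu_0=-73/34, tau_0^2=9/17

obs 1: x=-4 → posterior Normal(-1, 9/4)
obs 2: x=-5 → posterior Normal(-9/5, 9/5)
obs 3: x=-1/2 → posterior Normal(-19/12, 3/2)
obs 4: x=-10 → posterior Normal(-39/14, 9/7)
obs 5: x=-7/2 → posterior Normal(-23/8, 9/8)
obs 6: x=0 → posterior Normal(-23/9, 1)
obs 7: x=1/2 → posterior Normal(-9/4, 9/10)
obs 8: x=2 → posterior Normal(-41/22, 9/11)
obs 9: x=-9 → posterior Normal(-59/24, 3/4)
obs 10: x=4 → posterior Normal(-51/26, 9/13)
obs 11: x=-1/2 → posterior Normal(-13/7, 9/14)
obs 12: x=1/2 → posterior Normal(-17/10, 3/5)
obs 13: x=-3 → posterior Normal(-57/32, 9/16)
obs 14: x=-8 → posterior Normal(-73/34, 9/17)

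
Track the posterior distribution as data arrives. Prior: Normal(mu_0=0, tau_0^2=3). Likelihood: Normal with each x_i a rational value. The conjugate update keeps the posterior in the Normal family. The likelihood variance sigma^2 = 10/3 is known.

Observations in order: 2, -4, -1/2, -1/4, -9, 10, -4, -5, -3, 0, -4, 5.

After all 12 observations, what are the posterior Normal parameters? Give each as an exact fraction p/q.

mu_0=-459/472, tau_0^2=15/59

obs 1: x=2 → posterior Normal(18/19, 30/19)
obs 2: x=-4 → posterior Normal(-9/14, 15/14)
obs 3: x=-1/2 → posterior Normal(-45/74, 30/37)
obs 4: x=-1/4 → posterior Normal(-99/184, 15/23)
obs 5: x=-9 → posterior Normal(-423/220, 6/11)
obs 6: x=10 → posterior Normal(-63/256, 15/32)
obs 7: x=-4 → posterior Normal(-207/292, 30/73)
obs 8: x=-5 → posterior Normal(-387/328, 15/41)
obs 9: x=-3 → posterior Normal(-495/364, 30/91)
obs 10: x=0 → posterior Normal(-99/80, 3/10)
obs 11: x=-4 → posterior Normal(-639/436, 30/109)
obs 12: x=5 → posterior Normal(-459/472, 15/59)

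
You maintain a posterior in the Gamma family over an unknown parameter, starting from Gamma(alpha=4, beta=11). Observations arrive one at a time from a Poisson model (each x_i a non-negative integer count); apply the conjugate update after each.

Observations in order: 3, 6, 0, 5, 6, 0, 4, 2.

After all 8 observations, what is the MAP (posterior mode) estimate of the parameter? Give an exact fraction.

29/19

obs 1: x=3 → posterior Gamma(7, 12)
obs 2: x=6 → posterior Gamma(13, 13)
obs 3: x=0 → posterior Gamma(13, 14)
obs 4: x=5 → posterior Gamma(18, 15)
obs 5: x=6 → posterior Gamma(24, 16)
obs 6: x=0 → posterior Gamma(24, 17)
obs 7: x=4 → posterior Gamma(28, 18)
obs 8: x=2 → posterior Gamma(30, 19)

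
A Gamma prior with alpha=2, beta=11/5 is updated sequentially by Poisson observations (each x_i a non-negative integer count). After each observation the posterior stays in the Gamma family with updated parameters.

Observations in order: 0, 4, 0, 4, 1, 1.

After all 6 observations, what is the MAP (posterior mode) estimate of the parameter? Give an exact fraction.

55/41

obs 1: x=0 → posterior Gamma(2, 16/5)
obs 2: x=4 → posterior Gamma(6, 21/5)
obs 3: x=0 → posterior Gamma(6, 26/5)
obs 4: x=4 → posterior Gamma(10, 31/5)
obs 5: x=1 → posterior Gamma(11, 36/5)
obs 6: x=1 → posterior Gamma(12, 41/5)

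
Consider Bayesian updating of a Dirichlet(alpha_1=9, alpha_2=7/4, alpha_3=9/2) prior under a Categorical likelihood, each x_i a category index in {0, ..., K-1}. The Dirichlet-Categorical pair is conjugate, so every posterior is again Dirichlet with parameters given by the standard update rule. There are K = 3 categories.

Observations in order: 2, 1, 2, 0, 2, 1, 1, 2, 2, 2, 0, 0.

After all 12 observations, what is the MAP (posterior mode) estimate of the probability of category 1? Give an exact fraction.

15/97

obs 1: x=2 → posterior Dirichlet(9, 7/4, 11/2)
obs 2: x=1 → posterior Dirichlet(9, 11/4, 11/2)
obs 3: x=2 → posterior Dirichlet(9, 11/4, 13/2)
obs 4: x=0 → posterior Dirichlet(10, 11/4, 13/2)
obs 5: x=2 → posterior Dirichlet(10, 11/4, 15/2)
obs 6: x=1 → posterior Dirichlet(10, 15/4, 15/2)
obs 7: x=1 → posterior Dirichlet(10, 19/4, 15/2)
obs 8: x=2 → posterior Dirichlet(10, 19/4, 17/2)
obs 9: x=2 → posterior Dirichlet(10, 19/4, 19/2)
obs 10: x=2 → posterior Dirichlet(10, 19/4, 21/2)
obs 11: x=0 → posterior Dirichlet(11, 19/4, 21/2)
obs 12: x=0 → posterior Dirichlet(12, 19/4, 21/2)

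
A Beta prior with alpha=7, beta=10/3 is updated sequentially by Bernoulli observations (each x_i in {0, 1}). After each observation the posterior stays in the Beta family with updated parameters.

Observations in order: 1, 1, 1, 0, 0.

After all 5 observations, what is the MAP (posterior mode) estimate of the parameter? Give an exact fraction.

27/40

obs 1: x=1 → posterior Beta(8, 10/3)
obs 2: x=1 → posterior Beta(9, 10/3)
obs 3: x=1 → posterior Beta(10, 10/3)
obs 4: x=0 → posterior Beta(10, 13/3)
obs 5: x=0 → posterior Beta(10, 16/3)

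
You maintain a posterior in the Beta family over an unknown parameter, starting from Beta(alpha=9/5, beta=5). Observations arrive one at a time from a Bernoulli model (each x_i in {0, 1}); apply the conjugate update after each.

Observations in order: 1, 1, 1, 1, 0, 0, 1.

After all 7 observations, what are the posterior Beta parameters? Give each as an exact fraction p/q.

obs 1: x=1 → posterior Beta(14/5, 5)
obs 2: x=1 → posterior Beta(19/5, 5)
obs 3: x=1 → posterior Beta(24/5, 5)
obs 4: x=1 → posterior Beta(29/5, 5)
obs 5: x=0 → posterior Beta(29/5, 6)
obs 6: x=0 → posterior Beta(29/5, 7)
obs 7: x=1 → posterior Beta(34/5, 7)

alpha=34/5, beta=7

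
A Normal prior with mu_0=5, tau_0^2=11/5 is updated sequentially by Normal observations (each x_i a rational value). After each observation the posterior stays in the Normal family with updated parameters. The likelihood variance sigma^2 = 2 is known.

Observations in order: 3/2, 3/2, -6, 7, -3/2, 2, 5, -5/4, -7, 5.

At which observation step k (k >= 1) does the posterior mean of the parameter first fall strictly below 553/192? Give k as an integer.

k = 2

obs 1: x=3/2 → posterior Normal(19/6, 22/21)
obs 2: x=3/2 → posterior Normal(83/32, 11/16)
obs 3: x=-6 → posterior Normal(17/43, 22/43)
obs 4: x=7 → posterior Normal(47/27, 11/27)
obs 5: x=-3/2 → posterior Normal(31/26, 22/65)
obs 6: x=2 → posterior Normal(199/152, 11/38)
obs 7: x=5 → posterior Normal(103/58, 22/87)
obs 8: x=-5/4 → posterior Normal(563/392, 11/49)
obs 9: x=-7 → posterior Normal(255/436, 22/109)
obs 10: x=5 → posterior Normal(95/96, 11/60)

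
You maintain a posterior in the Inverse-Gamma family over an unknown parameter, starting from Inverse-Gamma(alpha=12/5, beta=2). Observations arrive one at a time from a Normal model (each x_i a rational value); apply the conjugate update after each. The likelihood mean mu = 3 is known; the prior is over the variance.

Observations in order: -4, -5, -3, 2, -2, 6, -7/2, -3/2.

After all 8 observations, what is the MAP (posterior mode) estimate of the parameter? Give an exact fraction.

obs 1: x=-4 → posterior Inverse-Gamma(29/10, 53/2)
obs 2: x=-5 → posterior Inverse-Gamma(17/5, 117/2)
obs 3: x=-3 → posterior Inverse-Gamma(39/10, 153/2)
obs 4: x=2 → posterior Inverse-Gamma(22/5, 77)
obs 5: x=-2 → posterior Inverse-Gamma(49/10, 179/2)
obs 6: x=6 → posterior Inverse-Gamma(27/5, 94)
obs 7: x=-7/2 → posterior Inverse-Gamma(59/10, 921/8)
obs 8: x=-3/2 → posterior Inverse-Gamma(32/5, 501/4)

2505/148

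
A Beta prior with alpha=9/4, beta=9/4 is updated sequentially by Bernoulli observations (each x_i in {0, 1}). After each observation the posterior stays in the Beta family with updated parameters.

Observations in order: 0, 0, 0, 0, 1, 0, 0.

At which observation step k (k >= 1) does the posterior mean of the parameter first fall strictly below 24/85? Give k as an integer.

k = 4

obs 1: x=0 → posterior Beta(9/4, 13/4)
obs 2: x=0 → posterior Beta(9/4, 17/4)
obs 3: x=0 → posterior Beta(9/4, 21/4)
obs 4: x=0 → posterior Beta(9/4, 25/4)
obs 5: x=1 → posterior Beta(13/4, 25/4)
obs 6: x=0 → posterior Beta(13/4, 29/4)
obs 7: x=0 → posterior Beta(13/4, 33/4)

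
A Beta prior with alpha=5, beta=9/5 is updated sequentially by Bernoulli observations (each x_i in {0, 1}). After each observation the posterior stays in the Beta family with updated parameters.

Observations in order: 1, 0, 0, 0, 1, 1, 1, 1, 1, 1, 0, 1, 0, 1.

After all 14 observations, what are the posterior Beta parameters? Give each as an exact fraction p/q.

alpha=14, beta=34/5

obs 1: x=1 → posterior Beta(6, 9/5)
obs 2: x=0 → posterior Beta(6, 14/5)
obs 3: x=0 → posterior Beta(6, 19/5)
obs 4: x=0 → posterior Beta(6, 24/5)
obs 5: x=1 → posterior Beta(7, 24/5)
obs 6: x=1 → posterior Beta(8, 24/5)
obs 7: x=1 → posterior Beta(9, 24/5)
obs 8: x=1 → posterior Beta(10, 24/5)
obs 9: x=1 → posterior Beta(11, 24/5)
obs 10: x=1 → posterior Beta(12, 24/5)
obs 11: x=0 → posterior Beta(12, 29/5)
obs 12: x=1 → posterior Beta(13, 29/5)
obs 13: x=0 → posterior Beta(13, 34/5)
obs 14: x=1 → posterior Beta(14, 34/5)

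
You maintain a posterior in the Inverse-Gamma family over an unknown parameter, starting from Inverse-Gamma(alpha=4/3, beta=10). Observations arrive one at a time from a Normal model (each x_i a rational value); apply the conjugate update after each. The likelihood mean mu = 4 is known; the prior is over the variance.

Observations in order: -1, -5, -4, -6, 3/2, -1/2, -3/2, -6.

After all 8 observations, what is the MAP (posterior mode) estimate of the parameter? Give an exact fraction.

obs 1: x=-1 → posterior Inverse-Gamma(11/6, 45/2)
obs 2: x=-5 → posterior Inverse-Gamma(7/3, 63)
obs 3: x=-4 → posterior Inverse-Gamma(17/6, 95)
obs 4: x=-6 → posterior Inverse-Gamma(10/3, 145)
obs 5: x=3/2 → posterior Inverse-Gamma(23/6, 1185/8)
obs 6: x=-1/2 → posterior Inverse-Gamma(13/3, 633/4)
obs 7: x=-3/2 → posterior Inverse-Gamma(29/6, 1387/8)
obs 8: x=-6 → posterior Inverse-Gamma(16/3, 1787/8)

5361/152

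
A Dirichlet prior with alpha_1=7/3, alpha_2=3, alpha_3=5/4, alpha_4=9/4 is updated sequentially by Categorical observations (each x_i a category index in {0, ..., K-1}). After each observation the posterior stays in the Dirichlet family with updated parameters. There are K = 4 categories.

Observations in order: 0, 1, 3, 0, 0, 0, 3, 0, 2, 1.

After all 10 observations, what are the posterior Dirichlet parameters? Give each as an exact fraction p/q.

obs 1: x=0 → posterior Dirichlet(10/3, 3, 5/4, 9/4)
obs 2: x=1 → posterior Dirichlet(10/3, 4, 5/4, 9/4)
obs 3: x=3 → posterior Dirichlet(10/3, 4, 5/4, 13/4)
obs 4: x=0 → posterior Dirichlet(13/3, 4, 5/4, 13/4)
obs 5: x=0 → posterior Dirichlet(16/3, 4, 5/4, 13/4)
obs 6: x=0 → posterior Dirichlet(19/3, 4, 5/4, 13/4)
obs 7: x=3 → posterior Dirichlet(19/3, 4, 5/4, 17/4)
obs 8: x=0 → posterior Dirichlet(22/3, 4, 5/4, 17/4)
obs 9: x=2 → posterior Dirichlet(22/3, 4, 9/4, 17/4)
obs 10: x=1 → posterior Dirichlet(22/3, 5, 9/4, 17/4)

alpha_1=22/3, alpha_2=5, alpha_3=9/4, alpha_4=17/4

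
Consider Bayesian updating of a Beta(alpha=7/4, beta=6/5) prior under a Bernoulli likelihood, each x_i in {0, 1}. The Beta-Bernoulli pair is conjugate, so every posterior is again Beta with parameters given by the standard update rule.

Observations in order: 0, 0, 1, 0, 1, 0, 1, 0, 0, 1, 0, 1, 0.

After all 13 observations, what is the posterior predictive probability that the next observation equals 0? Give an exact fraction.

184/319

obs 1: x=0 → posterior Beta(7/4, 11/5)
obs 2: x=0 → posterior Beta(7/4, 16/5)
obs 3: x=1 → posterior Beta(11/4, 16/5)
obs 4: x=0 → posterior Beta(11/4, 21/5)
obs 5: x=1 → posterior Beta(15/4, 21/5)
obs 6: x=0 → posterior Beta(15/4, 26/5)
obs 7: x=1 → posterior Beta(19/4, 26/5)
obs 8: x=0 → posterior Beta(19/4, 31/5)
obs 9: x=0 → posterior Beta(19/4, 36/5)
obs 10: x=1 → posterior Beta(23/4, 36/5)
obs 11: x=0 → posterior Beta(23/4, 41/5)
obs 12: x=1 → posterior Beta(27/4, 41/5)
obs 13: x=0 → posterior Beta(27/4, 46/5)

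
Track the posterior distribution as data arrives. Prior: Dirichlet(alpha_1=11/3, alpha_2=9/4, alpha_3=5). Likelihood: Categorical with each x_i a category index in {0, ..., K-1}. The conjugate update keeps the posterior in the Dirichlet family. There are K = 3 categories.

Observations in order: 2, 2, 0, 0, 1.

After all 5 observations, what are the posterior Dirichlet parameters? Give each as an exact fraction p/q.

alpha_1=17/3, alpha_2=13/4, alpha_3=7

obs 1: x=2 → posterior Dirichlet(11/3, 9/4, 6)
obs 2: x=2 → posterior Dirichlet(11/3, 9/4, 7)
obs 3: x=0 → posterior Dirichlet(14/3, 9/4, 7)
obs 4: x=0 → posterior Dirichlet(17/3, 9/4, 7)
obs 5: x=1 → posterior Dirichlet(17/3, 13/4, 7)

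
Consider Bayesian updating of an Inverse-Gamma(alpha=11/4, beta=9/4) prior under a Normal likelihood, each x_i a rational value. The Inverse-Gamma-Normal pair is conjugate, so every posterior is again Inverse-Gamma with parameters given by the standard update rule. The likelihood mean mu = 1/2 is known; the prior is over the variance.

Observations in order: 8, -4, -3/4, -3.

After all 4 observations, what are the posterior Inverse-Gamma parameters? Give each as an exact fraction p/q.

obs 1: x=8 → posterior Inverse-Gamma(13/4, 243/8)
obs 2: x=-4 → posterior Inverse-Gamma(15/4, 81/2)
obs 3: x=-3/4 → posterior Inverse-Gamma(17/4, 1321/32)
obs 4: x=-3 → posterior Inverse-Gamma(19/4, 1517/32)

alpha=19/4, beta=1517/32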